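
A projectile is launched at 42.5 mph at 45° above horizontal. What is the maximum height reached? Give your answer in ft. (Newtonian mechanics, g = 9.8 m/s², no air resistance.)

v₀ = 42.5 mph × 0.44704 = 18.9992 m/s
H = v₀² × sin²(θ) / (2g) = 18.9992² × sin(45°)² / (2 × 9.8) = 360.97 × 0.5 / 19.6 = 9.20842 m
H = 9.20842 m / 0.3048 = 30.21 ft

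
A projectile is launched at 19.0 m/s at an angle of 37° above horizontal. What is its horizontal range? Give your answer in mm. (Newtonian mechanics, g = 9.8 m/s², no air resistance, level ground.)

R = v₀² × sin(2θ) / g = 19.0² × sin(2 × 37°) / 9.8 = 361.0 × 0.961262 / 9.8 = 35.4098 m
R = 35.4098 m / 0.001 = 35410 mm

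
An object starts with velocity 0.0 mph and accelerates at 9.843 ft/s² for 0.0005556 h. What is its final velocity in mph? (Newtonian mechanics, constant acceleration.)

v₀ = 0.0 mph × 0.44704 = 0.0 m/s
a = 9.843 ft/s² × 0.3048 = 3.00015 m/s²
t = 0.0005556 h × 3600.0 = 2.00016 s
v = v₀ + a × t = 0.0 + 3.00015 × 2.00016 = 6.00078 m/s
v = 6.00078 m/s / 0.44704 = 13.42 mph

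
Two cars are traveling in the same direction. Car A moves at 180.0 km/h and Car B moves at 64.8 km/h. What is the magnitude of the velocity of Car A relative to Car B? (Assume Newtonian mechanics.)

v_rel = |v_A - v_B| = |180.0 - 64.8| = 115.2 km/h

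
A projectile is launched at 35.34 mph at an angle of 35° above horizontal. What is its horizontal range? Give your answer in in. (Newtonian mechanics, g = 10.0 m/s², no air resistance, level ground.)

v₀ = 35.34 mph × 0.44704 = 15.7984 m/s
R = v₀² × sin(2θ) / g = 15.7984² × sin(2 × 35°) / 10.0 = 249.589 × 0.939693 / 10.0 = 23.4537 m
R = 23.4537 m / 0.0254 = 923.4 in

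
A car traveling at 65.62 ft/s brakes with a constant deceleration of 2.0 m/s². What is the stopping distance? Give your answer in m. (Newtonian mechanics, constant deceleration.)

v₀ = 65.62 ft/s × 0.3048 = 20.001 m/s
d = v₀² / (2a) = 20.001² / (2 × 2.0) = 400.04 / 4.0 = 100.0 m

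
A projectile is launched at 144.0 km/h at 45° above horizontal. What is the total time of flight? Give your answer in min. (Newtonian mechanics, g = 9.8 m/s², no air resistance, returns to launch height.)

v₀ = 144.0 km/h × 0.2777777777777778 = 40.0 m/s
T = 2 × v₀ × sin(θ) / g = 2 × 40.0 × sin(45°) / 9.8 = 2 × 40.0 × 0.707107 / 9.8 = 5.7723 s
T = 5.7723 s / 60.0 = 0.09621 min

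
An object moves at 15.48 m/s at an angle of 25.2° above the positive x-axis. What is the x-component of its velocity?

vₓ = v cos(θ) = 15.48 × cos(25.2°) = 14.01 m/s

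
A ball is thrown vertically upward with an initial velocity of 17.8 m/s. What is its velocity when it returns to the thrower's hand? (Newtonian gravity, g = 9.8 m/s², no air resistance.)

By conservation of energy (no air resistance), the ball returns to the throw height with the same speed as launch, but directed downward.
|v_ground| = v₀ = 17.8 m/s
v_ground = 17.8 m/s (downward)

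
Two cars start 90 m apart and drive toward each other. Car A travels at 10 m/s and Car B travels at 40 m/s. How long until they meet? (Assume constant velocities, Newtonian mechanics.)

Combined speed: v_combined = 10 + 40 = 50 m/s
Time to meet: t = d/v_combined = 90/50 = 1.8 s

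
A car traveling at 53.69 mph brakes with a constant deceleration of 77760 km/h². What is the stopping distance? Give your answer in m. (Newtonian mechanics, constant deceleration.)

v₀ = 53.69 mph × 0.44704 = 24.0016 m/s
a = 77760 km/h² × 7.716049382716049e-05 = 6.0 m/s²
d = v₀² / (2a) = 24.0016² / (2 × 6.0) = 576.077 / 12.0 = 48.01 m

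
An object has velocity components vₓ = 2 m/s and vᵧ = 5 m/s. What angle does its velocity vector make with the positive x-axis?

θ = arctan(vᵧ/vₓ) = arctan(5/2) = 68.2°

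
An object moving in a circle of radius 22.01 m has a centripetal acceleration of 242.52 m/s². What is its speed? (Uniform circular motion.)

v = √(a_c × r) = √(242.52 × 22.01) = 73.06 m/s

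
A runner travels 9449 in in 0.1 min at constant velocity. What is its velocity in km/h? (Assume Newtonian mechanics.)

d = 9449 in × 0.0254 = 240.005 m
t = 0.1 min × 60.0 = 6.0 s
v = d / t = 240.005 / 6.0 = 40.0008 m/s
v = 40.0008 m/s / 0.2777777777777778 = 144.0 km/h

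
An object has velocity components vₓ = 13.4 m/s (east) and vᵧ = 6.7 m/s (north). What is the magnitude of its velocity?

|v| = √(vₓ² + vᵧ²) = √(13.4² + 6.7²) = √(224.45) = 14.98 m/s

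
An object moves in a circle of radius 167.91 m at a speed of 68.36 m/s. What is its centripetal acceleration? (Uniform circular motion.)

a_c = v²/r = 68.36²/167.91 = 4673.0896/167.91 = 27.83 m/s²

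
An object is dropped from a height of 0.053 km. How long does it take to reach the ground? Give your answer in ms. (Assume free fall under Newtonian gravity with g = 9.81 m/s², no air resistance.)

h = 0.053 km × 1000.0 = 53.0 m
t = √(2h/g) = √(2 × 53.0 / 9.81) = 3.28714 s
t = 3.28714 s / 0.001 = 3287 ms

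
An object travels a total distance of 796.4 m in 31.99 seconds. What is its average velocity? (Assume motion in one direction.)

v_avg = Δd / Δt = 796.4 / 31.99 = 24.9 m/s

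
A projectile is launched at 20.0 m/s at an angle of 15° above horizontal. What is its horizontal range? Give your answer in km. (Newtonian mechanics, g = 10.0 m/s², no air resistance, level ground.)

R = v₀² × sin(2θ) / g = 20.0² × sin(2 × 15°) / 10.0 = 400.0 × 0.5 / 10.0 = 20.0 m
R = 20.0 m / 1000.0 = 0.02 km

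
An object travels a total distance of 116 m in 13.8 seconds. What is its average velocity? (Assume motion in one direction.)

v_avg = Δd / Δt = 116 / 13.8 = 8.41 m/s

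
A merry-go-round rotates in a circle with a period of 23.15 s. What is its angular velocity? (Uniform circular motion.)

ω = 2π/T = 2π/23.15 = 0.2714 rad/s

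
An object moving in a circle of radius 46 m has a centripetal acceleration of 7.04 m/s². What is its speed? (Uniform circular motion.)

v = √(a_c × r) = √(7.04 × 46) = 18.0 m/s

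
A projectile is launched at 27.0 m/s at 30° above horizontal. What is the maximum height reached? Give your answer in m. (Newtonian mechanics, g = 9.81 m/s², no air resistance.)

H = v₀² × sin²(θ) / (2g) = 27.0² × sin(30°)² / (2 × 9.81) = 729.0 × 0.25 / 19.62 = 9.289 m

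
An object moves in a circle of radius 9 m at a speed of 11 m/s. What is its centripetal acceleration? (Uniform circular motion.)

a_c = v²/r = 11²/9 = 121/9 = 13.44 m/s²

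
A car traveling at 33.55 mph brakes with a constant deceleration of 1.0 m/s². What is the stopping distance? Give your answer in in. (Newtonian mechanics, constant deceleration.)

v₀ = 33.55 mph × 0.44704 = 14.9982 m/s
d = v₀² / (2a) = 14.9982² / (2 × 1.0) = 224.946 / 2.0 = 112.473 m
d = 112.473 m / 0.0254 = 4428 in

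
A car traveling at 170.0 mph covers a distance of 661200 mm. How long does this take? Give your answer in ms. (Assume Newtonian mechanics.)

d = 661200 mm × 0.001 = 661.2 m
v = 170.0 mph × 0.44704 = 75.9968 m/s
t = d / v = 661.2 / 75.9968 = 8.70037 s
t = 8.70037 s / 0.001 = 8700 ms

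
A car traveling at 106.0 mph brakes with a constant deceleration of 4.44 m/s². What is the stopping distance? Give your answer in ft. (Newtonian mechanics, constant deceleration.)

v₀ = 106.0 mph × 0.44704 = 47.3862 m/s
d = v₀² / (2a) = 47.3862² / (2 × 4.44) = 2245.45 / 8.88 = 252.866 m
d = 252.866 m / 0.3048 = 829.6 ft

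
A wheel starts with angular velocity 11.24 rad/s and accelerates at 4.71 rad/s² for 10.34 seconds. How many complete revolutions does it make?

θ = ω₀t + ½αt² = 11.24×10.34 + ½×4.71×10.34² = 368.007838 rad
Total revolutions = θ/(2π) = 368.007838/(2π) = 58.57
Complete revolutions = ⌊58.57⌋ = 58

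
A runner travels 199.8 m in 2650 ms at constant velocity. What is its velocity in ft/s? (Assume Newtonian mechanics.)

t = 2650 ms × 0.001 = 2.65 s
v = d / t = 199.8 / 2.65 = 75.3962 m/s
v = 75.3962 m/s / 0.3048 = 247.4 ft/s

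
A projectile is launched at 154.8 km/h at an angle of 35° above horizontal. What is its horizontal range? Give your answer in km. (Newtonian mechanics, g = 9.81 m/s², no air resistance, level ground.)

v₀ = 154.8 km/h × 0.2777777777777778 = 43.0 m/s
R = v₀² × sin(2θ) / g = 43.0² × sin(2 × 35°) / 9.81 = 1849.0 × 0.939693 / 9.81 = 177.114 m
R = 177.114 m / 1000.0 = 0.1771 km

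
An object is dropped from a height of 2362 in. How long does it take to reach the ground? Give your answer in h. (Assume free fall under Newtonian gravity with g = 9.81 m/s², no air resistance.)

h = 2362 in × 0.0254 = 59.9948 m
t = √(2h/g) = √(2 × 59.9948 / 9.81) = 3.49734 s
t = 3.49734 s / 3600.0 = 0.0009715 h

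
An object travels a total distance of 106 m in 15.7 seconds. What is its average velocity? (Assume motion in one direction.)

v_avg = Δd / Δt = 106 / 15.7 = 6.75 m/s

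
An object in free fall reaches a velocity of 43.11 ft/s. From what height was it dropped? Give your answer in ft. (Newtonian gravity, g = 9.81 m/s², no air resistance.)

v = 43.11 ft/s × 0.3048 = 13.1399 m/s
h = v² / (2g) = 13.1399² / (2 × 9.81) = 8.80005 m
h = 8.80005 m / 0.3048 = 28.87 ft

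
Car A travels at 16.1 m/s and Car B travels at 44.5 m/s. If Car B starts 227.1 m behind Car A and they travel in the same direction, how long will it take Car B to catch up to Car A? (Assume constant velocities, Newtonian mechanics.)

Relative speed: v_rel = 44.5 - 16.1 = 28.4 m/s
Time to catch: t = d₀/v_rel = 227.1/28.4 = 8.0 s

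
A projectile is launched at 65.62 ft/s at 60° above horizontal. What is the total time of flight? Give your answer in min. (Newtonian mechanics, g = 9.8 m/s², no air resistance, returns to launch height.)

v₀ = 65.62 ft/s × 0.3048 = 20.001 m/s
T = 2 × v₀ × sin(θ) / g = 2 × 20.001 × sin(60°) / 9.8 = 2 × 20.001 × 0.866025 / 9.8 = 3.53497 s
T = 3.53497 s / 60.0 = 0.05892 min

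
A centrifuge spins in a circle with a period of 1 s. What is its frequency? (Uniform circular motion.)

f = 1/T = 1/1 = 1.0 Hz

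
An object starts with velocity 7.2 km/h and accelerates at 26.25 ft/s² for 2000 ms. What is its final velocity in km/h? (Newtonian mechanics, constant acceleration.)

v₀ = 7.2 km/h × 0.2777777777777778 = 2.0 m/s
a = 26.25 ft/s² × 0.3048 = 8.001 m/s²
t = 2000 ms × 0.001 = 2.0 s
v = v₀ + a × t = 2.0 + 8.001 × 2.0 = 18.002 m/s
v = 18.002 m/s / 0.2777777777777778 = 64.81 km/h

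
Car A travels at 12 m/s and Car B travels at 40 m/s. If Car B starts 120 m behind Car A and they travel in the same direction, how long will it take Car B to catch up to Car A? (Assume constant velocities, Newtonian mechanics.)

Relative speed: v_rel = 40 - 12 = 28 m/s
Time to catch: t = d₀/v_rel = 120/28 = 4.29 s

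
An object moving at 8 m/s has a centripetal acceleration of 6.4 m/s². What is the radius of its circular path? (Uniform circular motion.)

r = v²/a_c = 8²/6.4 = 10.0 m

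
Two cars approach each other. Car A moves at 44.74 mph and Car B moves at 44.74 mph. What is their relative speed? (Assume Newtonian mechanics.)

v_rel = v_A + v_B = 44.74 + 44.74 = 89.48 mph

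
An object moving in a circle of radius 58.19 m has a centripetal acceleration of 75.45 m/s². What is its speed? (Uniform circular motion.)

v = √(a_c × r) = √(75.45 × 58.19) = 66.26 m/s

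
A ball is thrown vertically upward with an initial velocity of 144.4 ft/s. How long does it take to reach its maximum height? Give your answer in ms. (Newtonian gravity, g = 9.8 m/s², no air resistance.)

v₀ = 144.4 ft/s × 0.3048 = 44.0131 m/s
t_up = v₀ / g = 44.0131 / 9.8 = 4.49113 s
t_up = 4.49113 s / 0.001 = 4491 ms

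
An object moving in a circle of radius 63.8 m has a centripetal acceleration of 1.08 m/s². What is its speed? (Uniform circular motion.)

v = √(a_c × r) = √(1.08 × 63.8) = 8.3 m/s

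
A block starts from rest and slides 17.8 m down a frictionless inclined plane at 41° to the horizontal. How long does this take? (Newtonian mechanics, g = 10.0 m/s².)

a = g sin(θ) = 10.0 × sin(41°) = 6.5606 m/s²
t = √(2d/a) = √(2 × 17.8 / 6.5606) = 2.33 s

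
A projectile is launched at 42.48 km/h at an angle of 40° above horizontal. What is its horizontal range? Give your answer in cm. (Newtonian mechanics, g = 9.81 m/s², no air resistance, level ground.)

v₀ = 42.48 km/h × 0.2777777777777778 = 11.8 m/s
R = v₀² × sin(2θ) / g = 11.8² × sin(2 × 40°) / 9.81 = 139.24 × 0.984808 / 9.81 = 13.978 m
R = 13.978 m / 0.01 = 1398 cm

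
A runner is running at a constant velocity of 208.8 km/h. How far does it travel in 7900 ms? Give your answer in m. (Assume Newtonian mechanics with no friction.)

v = 208.8 km/h × 0.2777777777777778 = 58.0 m/s
t = 7900 ms × 0.001 = 7.9 s
d = v × t = 58.0 × 7.9 = 458.2 m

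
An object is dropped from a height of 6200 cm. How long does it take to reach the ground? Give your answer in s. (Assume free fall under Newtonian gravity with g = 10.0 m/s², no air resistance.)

h = 6200 cm × 0.01 = 62.0 m
t = √(2h/g) = √(2 × 62.0 / 10.0) = 3.521 s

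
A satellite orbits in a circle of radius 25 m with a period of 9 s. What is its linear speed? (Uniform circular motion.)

v = 2πr/T = 2π×25/9 = 17.45 m/s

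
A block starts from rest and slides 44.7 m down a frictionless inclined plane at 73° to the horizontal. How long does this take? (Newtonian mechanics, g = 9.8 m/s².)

a = g sin(θ) = 9.8 × sin(73°) = 9.3718 m/s²
t = √(2d/a) = √(2 × 44.7 / 9.3718) = 3.09 s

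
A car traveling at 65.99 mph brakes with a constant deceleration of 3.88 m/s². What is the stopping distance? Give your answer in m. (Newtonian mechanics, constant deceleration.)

v₀ = 65.99 mph × 0.44704 = 29.5002 m/s
d = v₀² / (2a) = 29.5002² / (2 × 3.88) = 870.262 / 7.76 = 112.1 m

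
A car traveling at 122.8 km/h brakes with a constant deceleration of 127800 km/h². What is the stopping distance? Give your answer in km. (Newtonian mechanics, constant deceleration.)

v₀ = 122.8 km/h × 0.2777777777777778 = 34.1111 m/s
a = 127800 km/h² × 7.716049382716049e-05 = 9.86111 m/s²
d = v₀² / (2a) = 34.1111² / (2 × 9.86111) = 1163.57 / 19.7222 = 58.998 m
d = 58.998 m / 1000.0 = 0.059 km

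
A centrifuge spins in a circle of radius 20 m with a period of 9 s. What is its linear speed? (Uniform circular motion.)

v = 2πr/T = 2π×20/9 = 13.96 m/s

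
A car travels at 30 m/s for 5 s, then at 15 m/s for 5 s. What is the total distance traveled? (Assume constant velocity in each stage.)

d₁ = v₁t₁ = 30 × 5 = 150 m
d₂ = v₂t₂ = 15 × 5 = 75 m
d_total = 150 + 75 = 225 m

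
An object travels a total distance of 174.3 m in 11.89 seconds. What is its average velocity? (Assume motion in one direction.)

v_avg = Δd / Δt = 174.3 / 11.89 = 14.66 m/s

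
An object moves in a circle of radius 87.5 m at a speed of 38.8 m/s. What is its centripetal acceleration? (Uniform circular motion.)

a_c = v²/r = 38.8²/87.5 = 1505.44/87.5 = 17.21 m/s²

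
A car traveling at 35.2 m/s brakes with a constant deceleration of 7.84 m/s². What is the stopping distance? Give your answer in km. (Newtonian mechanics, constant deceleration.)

d = v₀² / (2a) = 35.2² / (2 × 7.84) = 1239.04 / 15.68 = 79.0204 m
d = 79.0204 m / 1000.0 = 0.07902 km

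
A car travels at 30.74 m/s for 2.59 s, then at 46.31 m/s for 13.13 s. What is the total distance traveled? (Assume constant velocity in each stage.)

d₁ = v₁t₁ = 30.74 × 2.59 = 79.6166 m
d₂ = v₂t₂ = 46.31 × 13.13 = 608.0503 m
d_total = 79.6166 + 608.0503 = 687.67 m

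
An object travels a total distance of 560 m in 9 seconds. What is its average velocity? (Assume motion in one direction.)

v_avg = Δd / Δt = 560 / 9 = 62.22 m/s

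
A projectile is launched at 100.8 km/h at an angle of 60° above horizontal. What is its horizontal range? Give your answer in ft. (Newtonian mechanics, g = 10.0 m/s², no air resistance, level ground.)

v₀ = 100.8 km/h × 0.2777777777777778 = 28.0 m/s
R = v₀² × sin(2θ) / g = 28.0² × sin(2 × 60°) / 10.0 = 784.0 × 0.866025 / 10.0 = 67.8964 m
R = 67.8964 m / 0.3048 = 222.8 ft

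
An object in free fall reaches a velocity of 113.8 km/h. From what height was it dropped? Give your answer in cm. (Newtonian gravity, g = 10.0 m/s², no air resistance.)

v = 113.8 km/h × 0.2777777777777778 = 31.6111 m/s
h = v² / (2g) = 31.6111² / (2 × 10.0) = 49.9631 m
h = 49.9631 m / 0.01 = 4996 cm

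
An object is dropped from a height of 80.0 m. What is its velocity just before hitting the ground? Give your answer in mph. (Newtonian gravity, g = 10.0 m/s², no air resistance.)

v = √(2gh) = √(2 × 10.0 × 80.0) = 40.0 m/s
v = 40.0 m/s / 0.44704 = 89.48 mph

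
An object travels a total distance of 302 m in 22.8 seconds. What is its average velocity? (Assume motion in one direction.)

v_avg = Δd / Δt = 302 / 22.8 = 13.25 m/s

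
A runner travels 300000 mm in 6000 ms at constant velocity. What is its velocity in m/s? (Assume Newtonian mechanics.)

d = 300000 mm × 0.001 = 300.0 m
t = 6000 ms × 0.001 = 6.0 s
v = d / t = 300.0 / 6.0 = 50.0 m/s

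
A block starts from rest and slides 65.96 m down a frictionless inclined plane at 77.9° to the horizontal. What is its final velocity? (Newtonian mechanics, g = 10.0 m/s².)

a = g sin(θ) = 10.0 × sin(77.9°) = 9.7778 m/s²
v = √(2ad) = √(2 × 9.7778 × 65.96) = 35.92 m/s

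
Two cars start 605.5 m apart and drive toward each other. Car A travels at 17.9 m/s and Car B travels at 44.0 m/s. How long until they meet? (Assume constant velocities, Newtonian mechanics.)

Combined speed: v_combined = 17.9 + 44.0 = 61.9 m/s
Time to meet: t = d/v_combined = 605.5/61.9 = 9.78 s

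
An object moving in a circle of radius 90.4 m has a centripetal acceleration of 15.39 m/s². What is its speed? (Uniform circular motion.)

v = √(a_c × r) = √(15.39 × 90.4) = 37.3 m/s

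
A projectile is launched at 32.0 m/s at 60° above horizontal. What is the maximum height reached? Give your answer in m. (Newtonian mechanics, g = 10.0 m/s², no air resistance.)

H = v₀² × sin²(θ) / (2g) = 32.0² × sin(60°)² / (2 × 10.0) = 1024.0 × 0.75 / 20.0 = 38.4 m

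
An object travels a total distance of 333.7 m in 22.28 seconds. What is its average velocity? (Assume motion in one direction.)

v_avg = Δd / Δt = 333.7 / 22.28 = 14.98 m/s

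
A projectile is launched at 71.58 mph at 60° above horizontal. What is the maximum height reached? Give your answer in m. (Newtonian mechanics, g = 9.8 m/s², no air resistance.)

v₀ = 71.58 mph × 0.44704 = 31.9991 m/s
H = v₀² × sin²(θ) / (2g) = 31.9991² × sin(60°)² / (2 × 9.8) = 1023.94 × 0.75 / 19.6 = 39.18 m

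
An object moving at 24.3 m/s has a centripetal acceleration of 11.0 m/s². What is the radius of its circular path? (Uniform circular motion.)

r = v²/a_c = 24.3²/11.0 = 53.68 m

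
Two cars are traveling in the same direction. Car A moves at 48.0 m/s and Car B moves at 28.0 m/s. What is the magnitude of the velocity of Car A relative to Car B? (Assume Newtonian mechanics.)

v_rel = |v_A - v_B| = |48.0 - 28.0| = 20.0 m/s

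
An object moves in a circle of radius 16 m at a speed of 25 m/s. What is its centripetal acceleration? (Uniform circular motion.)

a_c = v²/r = 25²/16 = 625/16 = 39.06 m/s²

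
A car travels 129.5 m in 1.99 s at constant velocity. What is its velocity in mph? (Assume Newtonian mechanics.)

v = d / t = 129.5 / 1.99 = 65.0754 m/s
v = 65.0754 m/s / 0.44704 = 145.6 mph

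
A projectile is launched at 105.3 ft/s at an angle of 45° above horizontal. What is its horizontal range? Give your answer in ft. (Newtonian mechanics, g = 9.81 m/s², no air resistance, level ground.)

v₀ = 105.3 ft/s × 0.3048 = 32.0954 m/s
R = v₀² × sin(2θ) / g = 32.0954² × sin(2 × 45°) / 9.81 = 1030.11 × 1.0 / 9.81 = 105.006 m
R = 105.006 m / 0.3048 = 344.5 ft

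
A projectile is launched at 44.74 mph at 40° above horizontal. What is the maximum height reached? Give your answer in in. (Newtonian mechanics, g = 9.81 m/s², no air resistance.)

v₀ = 44.74 mph × 0.44704 = 20.0006 m/s
H = v₀² × sin²(θ) / (2g) = 20.0006² × sin(40°)² / (2 × 9.81) = 400.024 × 0.413176 / 19.62 = 8.42407 m
H = 8.42407 m / 0.0254 = 331.7 in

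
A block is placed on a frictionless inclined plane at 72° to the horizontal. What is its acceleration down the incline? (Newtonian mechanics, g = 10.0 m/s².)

a = g sin(θ) = 10.0 × sin(72°) = 10.0 × 0.9511 = 9.51 m/s²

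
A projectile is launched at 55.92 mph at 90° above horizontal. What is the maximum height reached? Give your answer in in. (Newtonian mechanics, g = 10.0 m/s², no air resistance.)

v₀ = 55.92 mph × 0.44704 = 24.9985 m/s
H = v₀² × sin²(θ) / (2g) = 24.9985² × sin(90°)² / (2 × 10.0) = 624.925 × 1.0 / 20.0 = 31.2462 m
H = 31.2462 m / 0.0254 = 1230 in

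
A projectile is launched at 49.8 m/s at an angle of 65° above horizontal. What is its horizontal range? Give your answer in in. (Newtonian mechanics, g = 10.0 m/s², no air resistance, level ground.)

R = v₀² × sin(2θ) / g = 49.8² × sin(2 × 65°) / 10.0 = 2480.04 × 0.766044 / 10.0 = 189.982 m
R = 189.982 m / 0.0254 = 7480 in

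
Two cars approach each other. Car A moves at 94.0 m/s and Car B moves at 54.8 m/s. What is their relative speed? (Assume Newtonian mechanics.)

v_rel = v_A + v_B = 94.0 + 54.8 = 148.8 m/s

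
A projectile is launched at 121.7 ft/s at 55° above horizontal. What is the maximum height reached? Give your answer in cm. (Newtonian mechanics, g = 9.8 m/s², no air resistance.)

v₀ = 121.7 ft/s × 0.3048 = 37.0942 m/s
H = v₀² × sin²(θ) / (2g) = 37.0942² × sin(55°)² / (2 × 9.8) = 1375.98 × 0.67101 / 19.6 = 47.107 m
H = 47.107 m / 0.01 = 4711 cm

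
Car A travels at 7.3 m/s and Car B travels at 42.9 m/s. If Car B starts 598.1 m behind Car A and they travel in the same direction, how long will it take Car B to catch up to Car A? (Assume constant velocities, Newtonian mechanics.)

Relative speed: v_rel = 42.9 - 7.3 = 35.6 m/s
Time to catch: t = d₀/v_rel = 598.1/35.6 = 16.8 s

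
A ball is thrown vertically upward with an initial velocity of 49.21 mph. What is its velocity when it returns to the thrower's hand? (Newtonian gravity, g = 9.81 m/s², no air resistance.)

By conservation of energy (no air resistance), the ball returns to the throw height with the same speed as launch, but directed downward.
|v_ground| = v₀ = 49.21 mph
v_ground = 49.21 mph (downward)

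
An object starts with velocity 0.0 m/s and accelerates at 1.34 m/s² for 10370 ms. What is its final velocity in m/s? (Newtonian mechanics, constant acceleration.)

t = 10370 ms × 0.001 = 10.37 s
v = v₀ + a × t = 0.0 + 1.34 × 10.37 = 13.9 m/s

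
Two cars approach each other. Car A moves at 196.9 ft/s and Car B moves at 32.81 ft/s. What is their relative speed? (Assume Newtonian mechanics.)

v_rel = v_A + v_B = 196.9 + 32.81 = 229.71 ft/s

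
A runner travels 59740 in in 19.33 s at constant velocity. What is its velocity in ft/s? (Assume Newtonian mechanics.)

d = 59740 in × 0.0254 = 1517.4 m
v = d / t = 1517.4 / 19.33 = 78.4997 m/s
v = 78.4997 m/s / 0.3048 = 257.5 ft/s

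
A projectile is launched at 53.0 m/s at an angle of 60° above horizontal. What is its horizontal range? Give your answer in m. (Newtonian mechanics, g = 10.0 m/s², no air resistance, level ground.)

R = v₀² × sin(2θ) / g = 53.0² × sin(2 × 60°) / 10.0 = 2809.0 × 0.866025 / 10.0 = 243.3 m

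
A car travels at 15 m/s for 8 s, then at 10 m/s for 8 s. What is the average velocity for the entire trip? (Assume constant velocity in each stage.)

d₁ = v₁t₁ = 15 × 8 = 120 m
d₂ = v₂t₂ = 10 × 8 = 80 m
d_total = 200 m, t_total = 16 s
v_avg = d_total/t_total = 200/16 = 12.5 m/s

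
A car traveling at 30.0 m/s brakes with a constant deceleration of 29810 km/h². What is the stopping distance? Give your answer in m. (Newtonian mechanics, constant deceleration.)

a = 29810 km/h² × 7.716049382716049e-05 = 2.30015 m/s²
d = v₀² / (2a) = 30.0² / (2 × 2.30015) = 900.0 / 4.6003 = 195.6 m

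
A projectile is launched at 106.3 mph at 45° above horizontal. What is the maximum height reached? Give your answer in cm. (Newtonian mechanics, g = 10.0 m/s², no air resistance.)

v₀ = 106.3 mph × 0.44704 = 47.5204 m/s
H = v₀² × sin²(θ) / (2g) = 47.5204² × sin(45°)² / (2 × 10.0) = 2258.19 × 0.5 / 20.0 = 56.4548 m
H = 56.4548 m / 0.01 = 5645 cm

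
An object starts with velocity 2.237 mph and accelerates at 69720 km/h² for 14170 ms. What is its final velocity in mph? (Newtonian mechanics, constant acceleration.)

v₀ = 2.237 mph × 0.44704 = 1.00003 m/s
a = 69720 km/h² × 7.716049382716049e-05 = 5.37963 m/s²
t = 14170 ms × 0.001 = 14.17 s
v = v₀ + a × t = 1.00003 + 5.37963 × 14.17 = 77.2294 m/s
v = 77.2294 m/s / 0.44704 = 172.8 mph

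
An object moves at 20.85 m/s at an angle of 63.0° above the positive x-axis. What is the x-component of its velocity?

vₓ = v cos(θ) = 20.85 × cos(63.0°) = 9.47 m/s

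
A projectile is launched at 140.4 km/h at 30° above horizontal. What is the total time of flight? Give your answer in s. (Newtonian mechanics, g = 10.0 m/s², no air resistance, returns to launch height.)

v₀ = 140.4 km/h × 0.2777777777777778 = 39.0 m/s
T = 2 × v₀ × sin(θ) / g = 2 × 39.0 × sin(30°) / 10.0 = 2 × 39.0 × 0.5 / 10.0 = 3.9 s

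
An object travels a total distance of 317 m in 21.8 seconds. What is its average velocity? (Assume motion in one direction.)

v_avg = Δd / Δt = 317 / 21.8 = 14.54 m/s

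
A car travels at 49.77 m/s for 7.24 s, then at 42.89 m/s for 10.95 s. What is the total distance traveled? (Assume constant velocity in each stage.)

d₁ = v₁t₁ = 49.77 × 7.24 = 360.3348 m
d₂ = v₂t₂ = 42.89 × 10.95 = 469.6455 m
d_total = 360.3348 + 469.6455 = 829.98 m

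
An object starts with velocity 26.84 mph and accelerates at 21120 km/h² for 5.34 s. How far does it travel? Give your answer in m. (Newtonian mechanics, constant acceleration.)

v₀ = 26.84 mph × 0.44704 = 11.9986 m/s
a = 21120 km/h² × 7.716049382716049e-05 = 1.62963 m/s²
d = v₀ × t + ½ × a × t² = 11.9986 × 5.34 + 0.5 × 1.62963 × 5.34² = 87.31 m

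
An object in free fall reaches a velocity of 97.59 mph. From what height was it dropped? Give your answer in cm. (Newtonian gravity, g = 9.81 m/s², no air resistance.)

v = 97.59 mph × 0.44704 = 43.6266 m/s
h = v² / (2g) = 43.6266² / (2 × 9.81) = 97.0071 m
h = 97.0071 m / 0.01 = 9701 cm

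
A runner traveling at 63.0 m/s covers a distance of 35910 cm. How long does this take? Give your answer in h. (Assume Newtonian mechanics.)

d = 35910 cm × 0.01 = 359.1 m
t = d / v = 359.1 / 63.0 = 5.7 s
t = 5.7 s / 3600.0 = 0.001583 h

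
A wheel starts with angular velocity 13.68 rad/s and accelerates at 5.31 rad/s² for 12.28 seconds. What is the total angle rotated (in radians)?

θ = ω₀t + ½αt² = 13.68×12.28 + ½×5.31×12.28² = 568.36 rad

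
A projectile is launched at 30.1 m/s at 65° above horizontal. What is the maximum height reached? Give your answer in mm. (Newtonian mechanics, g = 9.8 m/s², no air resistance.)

H = v₀² × sin²(θ) / (2g) = 30.1² × sin(65°)² / (2 × 9.8) = 906.01 × 0.821394 / 19.6 = 37.9689 m
H = 37.9689 m / 0.001 = 37970 mm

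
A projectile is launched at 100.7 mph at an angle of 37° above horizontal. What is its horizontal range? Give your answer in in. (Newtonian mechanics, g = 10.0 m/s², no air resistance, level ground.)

v₀ = 100.7 mph × 0.44704 = 45.0169 m/s
R = v₀² × sin(2θ) / g = 45.0169² × sin(2 × 37°) / 10.0 = 2026.52 × 0.961262 / 10.0 = 194.802 m
R = 194.802 m / 0.0254 = 7669 in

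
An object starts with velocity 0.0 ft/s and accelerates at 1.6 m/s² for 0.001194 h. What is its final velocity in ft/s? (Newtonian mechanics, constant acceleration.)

v₀ = 0.0 ft/s × 0.3048 = 0.0 m/s
t = 0.001194 h × 3600.0 = 4.2984 s
v = v₀ + a × t = 0.0 + 1.6 × 4.2984 = 6.87744 m/s
v = 6.87744 m/s / 0.3048 = 22.56 ft/s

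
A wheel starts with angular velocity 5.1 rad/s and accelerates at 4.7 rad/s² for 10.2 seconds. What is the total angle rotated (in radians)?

θ = ω₀t + ½αt² = 5.1×10.2 + ½×4.7×10.2² = 296.51 rad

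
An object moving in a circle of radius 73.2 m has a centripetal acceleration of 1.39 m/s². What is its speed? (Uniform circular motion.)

v = √(a_c × r) = √(1.39 × 73.2) = 10.09 m/s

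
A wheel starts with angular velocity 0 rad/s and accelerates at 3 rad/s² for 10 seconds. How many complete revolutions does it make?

θ = ω₀t + ½αt² = 0×10 + ½×3×10² = 150.0 rad
Total revolutions = θ/(2π) = 150.0/(2π) = 23.87
Complete revolutions = ⌊23.87⌋ = 23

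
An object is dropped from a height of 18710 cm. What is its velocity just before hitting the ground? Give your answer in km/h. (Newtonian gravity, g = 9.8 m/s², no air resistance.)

h = 18710 cm × 0.01 = 187.1 m
v = √(2gh) = √(2 × 9.8 × 187.1) = 60.5571 m/s
v = 60.5571 m/s / 0.2777777777777778 = 218.0 km/h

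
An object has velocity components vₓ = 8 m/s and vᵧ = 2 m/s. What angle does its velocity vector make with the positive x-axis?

θ = arctan(vᵧ/vₓ) = arctan(2/8) = 14.04°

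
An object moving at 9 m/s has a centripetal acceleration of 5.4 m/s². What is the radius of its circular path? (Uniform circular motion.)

r = v²/a_c = 9²/5.4 = 15.0 m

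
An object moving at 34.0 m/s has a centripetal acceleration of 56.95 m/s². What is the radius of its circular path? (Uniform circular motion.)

r = v²/a_c = 34.0²/56.95 = 20.3 m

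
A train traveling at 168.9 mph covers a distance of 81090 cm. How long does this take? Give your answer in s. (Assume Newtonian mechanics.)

d = 81090 cm × 0.01 = 810.9 m
v = 168.9 mph × 0.44704 = 75.5051 m/s
t = d / v = 810.9 / 75.5051 = 10.74 s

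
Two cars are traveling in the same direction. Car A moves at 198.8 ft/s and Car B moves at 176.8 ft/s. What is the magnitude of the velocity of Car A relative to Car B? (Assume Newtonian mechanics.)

v_rel = |v_A - v_B| = |198.8 - 176.8| = 22.0 ft/s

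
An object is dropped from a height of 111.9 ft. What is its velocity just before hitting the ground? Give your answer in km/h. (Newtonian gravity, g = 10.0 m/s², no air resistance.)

h = 111.9 ft × 0.3048 = 34.1071 m
v = √(2gh) = √(2 × 10.0 × 34.1071) = 26.1178 m/s
v = 26.1178 m/s / 0.2777777777777778 = 94.02 km/h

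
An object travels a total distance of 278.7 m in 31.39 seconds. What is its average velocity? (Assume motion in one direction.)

v_avg = Δd / Δt = 278.7 / 31.39 = 8.88 m/s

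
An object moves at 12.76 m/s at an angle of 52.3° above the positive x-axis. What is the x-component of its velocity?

vₓ = v cos(θ) = 12.76 × cos(52.3°) = 7.8 m/s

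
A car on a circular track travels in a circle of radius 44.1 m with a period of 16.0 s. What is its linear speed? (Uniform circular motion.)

v = 2πr/T = 2π×44.1/16.0 = 17.32 m/s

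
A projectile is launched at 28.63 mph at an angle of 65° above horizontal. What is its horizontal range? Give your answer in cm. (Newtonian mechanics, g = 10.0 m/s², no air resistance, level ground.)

v₀ = 28.63 mph × 0.44704 = 12.7988 m/s
R = v₀² × sin(2θ) / g = 12.7988² × sin(2 × 65°) / 10.0 = 163.809 × 0.766044 / 10.0 = 12.5485 m
R = 12.5485 m / 0.01 = 1255 cm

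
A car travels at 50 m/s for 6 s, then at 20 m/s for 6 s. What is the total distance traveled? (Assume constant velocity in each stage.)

d₁ = v₁t₁ = 50 × 6 = 300 m
d₂ = v₂t₂ = 20 × 6 = 120 m
d_total = 300 + 120 = 420 m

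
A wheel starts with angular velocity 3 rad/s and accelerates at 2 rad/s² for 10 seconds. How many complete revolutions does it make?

θ = ω₀t + ½αt² = 3×10 + ½×2×10² = 130.0 rad
Total revolutions = θ/(2π) = 130.0/(2π) = 20.69
Complete revolutions = ⌊20.69⌋ = 20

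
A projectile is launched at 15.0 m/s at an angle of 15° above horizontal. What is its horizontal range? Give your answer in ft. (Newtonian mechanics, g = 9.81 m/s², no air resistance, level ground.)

R = v₀² × sin(2θ) / g = 15.0² × sin(2 × 15°) / 9.81 = 225.0 × 0.5 / 9.81 = 11.4679 m
R = 11.4679 m / 0.3048 = 37.62 ft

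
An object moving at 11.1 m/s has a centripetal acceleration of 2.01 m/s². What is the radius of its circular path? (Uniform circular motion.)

r = v²/a_c = 11.1²/2.01 = 61.3 m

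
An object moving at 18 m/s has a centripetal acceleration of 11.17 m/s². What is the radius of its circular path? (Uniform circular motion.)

r = v²/a_c = 18²/11.17 = 29.01 m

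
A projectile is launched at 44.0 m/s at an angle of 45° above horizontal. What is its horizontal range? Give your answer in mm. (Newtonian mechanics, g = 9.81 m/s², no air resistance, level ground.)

R = v₀² × sin(2θ) / g = 44.0² × sin(2 × 45°) / 9.81 = 1936.0 × 1.0 / 9.81 = 197.3496 m
R = 197.3496 m / 0.001 = 197300 mm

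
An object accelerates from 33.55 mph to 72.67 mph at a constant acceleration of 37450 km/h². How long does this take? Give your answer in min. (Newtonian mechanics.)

v₀ = 33.55 mph × 0.44704 = 14.9982 m/s
v = 72.67 mph × 0.44704 = 32.4864 m/s
a = 37450 km/h² × 7.716049382716049e-05 = 2.88966 m/s²
t = (v - v₀) / a = (32.4864 - 14.9982) / 2.88966 = 6.05199 s
t = 6.05199 s / 60.0 = 0.1009 min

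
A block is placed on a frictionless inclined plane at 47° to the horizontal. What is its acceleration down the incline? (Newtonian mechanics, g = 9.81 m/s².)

a = g sin(θ) = 9.81 × sin(47°) = 9.81 × 0.73135 = 7.17 m/s²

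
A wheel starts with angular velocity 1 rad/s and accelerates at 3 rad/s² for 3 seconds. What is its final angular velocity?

ω = ω₀ + αt = 1 + 3 × 3 = 10 rad/s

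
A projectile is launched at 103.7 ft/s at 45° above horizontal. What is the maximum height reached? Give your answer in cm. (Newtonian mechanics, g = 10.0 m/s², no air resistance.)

v₀ = 103.7 ft/s × 0.3048 = 31.6078 m/s
H = v₀² × sin²(θ) / (2g) = 31.6078² × sin(45°)² / (2 × 10.0) = 999.053 × 0.5 / 20.0 = 24.9763 m
H = 24.9763 m / 0.01 = 2498 cm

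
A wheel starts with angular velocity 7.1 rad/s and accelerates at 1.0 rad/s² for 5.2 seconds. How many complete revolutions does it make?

θ = ω₀t + ½αt² = 7.1×5.2 + ½×1.0×5.2² = 50.44 rad
Total revolutions = θ/(2π) = 50.44/(2π) = 8.03
Complete revolutions = ⌊8.03⌋ = 8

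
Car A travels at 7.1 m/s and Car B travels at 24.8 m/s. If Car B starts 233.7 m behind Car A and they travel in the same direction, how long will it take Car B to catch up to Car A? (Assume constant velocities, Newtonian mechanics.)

Relative speed: v_rel = 24.8 - 7.1 = 17.7 m/s
Time to catch: t = d₀/v_rel = 233.7/17.7 = 13.2 s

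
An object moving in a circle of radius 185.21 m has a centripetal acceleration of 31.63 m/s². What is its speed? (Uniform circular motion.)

v = √(a_c × r) = √(31.63 × 185.21) = 76.54 m/s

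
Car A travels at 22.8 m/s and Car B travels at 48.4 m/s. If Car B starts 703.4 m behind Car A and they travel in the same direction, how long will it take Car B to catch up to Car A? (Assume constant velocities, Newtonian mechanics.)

Relative speed: v_rel = 48.4 - 22.8 = 25.6 m/s
Time to catch: t = d₀/v_rel = 703.4/25.6 = 27.48 s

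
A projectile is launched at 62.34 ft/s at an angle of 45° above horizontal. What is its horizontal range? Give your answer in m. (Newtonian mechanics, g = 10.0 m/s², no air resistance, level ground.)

v₀ = 62.34 ft/s × 0.3048 = 19.0012 m/s
R = v₀² × sin(2θ) / g = 19.0012² × sin(2 × 45°) / 10.0 = 361.046 × 1.0 / 10.0 = 36.1 m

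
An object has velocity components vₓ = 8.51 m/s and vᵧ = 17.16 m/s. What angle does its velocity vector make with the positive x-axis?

θ = arctan(vᵧ/vₓ) = arctan(17.16/8.51) = 63.62°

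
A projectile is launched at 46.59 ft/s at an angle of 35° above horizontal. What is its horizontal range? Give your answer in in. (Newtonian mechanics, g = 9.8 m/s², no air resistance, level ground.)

v₀ = 46.59 ft/s × 0.3048 = 14.2006 m/s
R = v₀² × sin(2θ) / g = 14.2006² × sin(2 × 35°) / 9.8 = 201.657 × 0.939693 / 9.8 = 19.3363 m
R = 19.3363 m / 0.0254 = 761.3 in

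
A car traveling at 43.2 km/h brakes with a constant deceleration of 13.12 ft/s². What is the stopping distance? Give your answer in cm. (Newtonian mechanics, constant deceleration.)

v₀ = 43.2 km/h × 0.2777777777777778 = 12.0 m/s
a = 13.12 ft/s² × 0.3048 = 3.99898 m/s²
d = v₀² / (2a) = 12.0² / (2 × 3.99898) = 144.0 / 7.99796 = 18.0046 m
d = 18.0046 m / 0.01 = 1800 cm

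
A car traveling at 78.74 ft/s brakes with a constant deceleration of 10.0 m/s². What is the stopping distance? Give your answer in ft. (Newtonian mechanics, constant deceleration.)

v₀ = 78.74 ft/s × 0.3048 = 24.0 m/s
d = v₀² / (2a) = 24.0² / (2 × 10.0) = 576.0 / 20.0 = 28.8 m
d = 28.8 m / 0.3048 = 94.49 ft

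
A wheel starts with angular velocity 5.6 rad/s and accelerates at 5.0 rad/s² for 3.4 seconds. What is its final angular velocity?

ω = ω₀ + αt = 5.6 + 5.0 × 3.4 = 22.6 rad/s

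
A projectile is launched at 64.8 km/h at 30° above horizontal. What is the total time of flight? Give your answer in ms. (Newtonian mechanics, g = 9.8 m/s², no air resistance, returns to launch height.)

v₀ = 64.8 km/h × 0.2777777777777778 = 18.0 m/s
T = 2 × v₀ × sin(θ) / g = 2 × 18.0 × sin(30°) / 9.8 = 2 × 18.0 × 0.5 / 9.8 = 1.83673 s
T = 1.83673 s / 0.001 = 1837 ms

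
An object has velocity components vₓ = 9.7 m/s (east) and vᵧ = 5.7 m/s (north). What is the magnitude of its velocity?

|v| = √(vₓ² + vᵧ²) = √(9.7² + 5.7²) = √(126.58) = 11.25 m/s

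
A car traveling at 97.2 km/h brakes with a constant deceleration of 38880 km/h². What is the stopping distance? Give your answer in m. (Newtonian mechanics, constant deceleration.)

v₀ = 97.2 km/h × 0.2777777777777778 = 27.0 m/s
a = 38880 km/h² × 7.716049382716049e-05 = 3.0 m/s²
d = v₀² / (2a) = 27.0² / (2 × 3.0) = 729.0 / 6.0 = 121.5 m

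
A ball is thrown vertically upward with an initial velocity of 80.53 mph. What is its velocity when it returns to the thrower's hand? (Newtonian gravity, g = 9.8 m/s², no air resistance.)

By conservation of energy (no air resistance), the ball returns to the throw height with the same speed as launch, but directed downward.
|v_ground| = v₀ = 80.53 mph
v_ground = 80.53 mph (downward)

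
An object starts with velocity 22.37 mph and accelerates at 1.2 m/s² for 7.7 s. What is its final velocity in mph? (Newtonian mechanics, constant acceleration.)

v₀ = 22.37 mph × 0.44704 = 10.0003 m/s
v = v₀ + a × t = 10.0003 + 1.2 × 7.7 = 19.2403 m/s
v = 19.2403 m/s / 0.44704 = 43.04 mph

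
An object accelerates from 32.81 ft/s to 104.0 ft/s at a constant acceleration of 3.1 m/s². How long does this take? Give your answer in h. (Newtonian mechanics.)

v₀ = 32.81 ft/s × 0.3048 = 10.0005 m/s
v = 104.0 ft/s × 0.3048 = 31.6992 m/s
t = (v - v₀) / a = (31.6992 - 10.0005) / 3.1 = 6.99958 s
t = 6.99958 s / 3600.0 = 0.001944 h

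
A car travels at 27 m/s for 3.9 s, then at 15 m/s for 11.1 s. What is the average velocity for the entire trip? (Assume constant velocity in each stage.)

d₁ = v₁t₁ = 27 × 3.9 = 105.3 m
d₂ = v₂t₂ = 15 × 11.1 = 166.5 m
d_total = 271.8 m, t_total = 15.0 s
v_avg = d_total/t_total = 271.8/15.0 = 18.12 m/s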